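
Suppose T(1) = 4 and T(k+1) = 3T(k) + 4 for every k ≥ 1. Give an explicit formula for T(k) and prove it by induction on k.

Claim: T(k) = 2·3^k − 2.

Base case: T(1) = 4, and 2·3^1 − 2 = 6 − 2 = 4.
Assume T(m) = 2·3^m − 2 for some m ≥ 1.
Then T(m+1) = 3T(m) + 4 = 3·(2·3^m − 2) + 4 = 6·3^m − 6 + 4 = 2·3^{m+1} − 2.
This completes the inductive step, so T(k) = 2·3^k − 2 for all k ≥ 1.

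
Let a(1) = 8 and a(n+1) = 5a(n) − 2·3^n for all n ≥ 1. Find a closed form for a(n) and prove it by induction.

Claim: a(n) = 5^n + 3^n.

Base case: a(1) = 8, and 5^1 + 3^1 = 5 + 3 = 8.
Assume a(m) = 5^m + 3^m for some m ≥ 1.
Then a(m+1) = 5a(m) − 2·3^m = 5·(5^m + 3^m) − 2·3^m = 5^{m+1} + 5·3^m − 2·3^m = 5^{m+1} + 3·3^m = 5^{m+1} + 3^{m+1}.
By induction, a(n) = 5^n + 3^n for all n ≥ 1.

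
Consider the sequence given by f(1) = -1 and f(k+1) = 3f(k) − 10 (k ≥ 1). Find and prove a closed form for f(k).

Claim: f(k) = -2·3^k + 5.

Base case: f(1) = -1, and -2·3^1 + 5 = -6 + 5 = -1.
Assume f(m) = -2·3^m + 5 for some m ≥ 1.
Then f(m+1) = 3f(m) − 10 = 3·(-2·3^m + 5) − 10 = -6·3^m + 15 − 10 = -2·3^{m+1} + 5.
Hence f(k) = -2·3^k + 5 for every k ≥ 1, by induction.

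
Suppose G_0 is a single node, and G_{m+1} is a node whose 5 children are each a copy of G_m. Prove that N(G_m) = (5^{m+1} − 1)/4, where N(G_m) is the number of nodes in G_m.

Base case: N(G_0) = 1, and (5^{0+1} − 1)/4 = 1.
Assume N(G_r) = (5^{r+1} − 1)/4.
Then N(G_{r+1}) = 1 + 5N(G_r) = 1 + 5·(5^{r+1} − 1)/4 = 1 + (5^{r+2} − 5)/4 = (4 + 5^{r+2} − 5)/4 = (5^{r+2} − 1)/4.
So the formula holds for r+1, and by induction N(G_m) = (5^{m+1} − 1)/4 for all m ≥ 0.

N(G_m) = (5^{m+1} − 1)/4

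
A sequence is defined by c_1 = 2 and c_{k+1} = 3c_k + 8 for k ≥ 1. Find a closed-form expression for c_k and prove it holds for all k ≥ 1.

Claim: c_k = 2·3^k − 4.

Base case: c_1 = 2, and 2·3^1 − 4 = 6 − 4 = 2.
Assume c_j = 2·3^j − 4 for some j ≥ 1.
Then c_{j+1} = 3c_j + 8 = 3·(2·3^j − 4) + 8 = 6·3^j − 12 + 8 = 2·3^{j+1} − 4.
This completes the inductive step, so c_k = 2·3^k − 4 for all k ≥ 1.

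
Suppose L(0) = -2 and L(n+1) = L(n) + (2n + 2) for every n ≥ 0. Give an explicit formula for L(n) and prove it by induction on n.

Claim: L(n) = n^2 + n − 2.

Base case: L(0) = -2, and 0^2 + 0 − 2 = -2.
Assume L(r) = r^2 + r − 2.
Then L(r+1) = L(r) + (2r + 2) = (r^2 + r − 2) + (2r + 2) = r^2 + 3r,
and (r+1)^2 + (r+1) − 2 = r^2 + 3r.
This completes the inductive step, so L(n) = n^2 + n − 2 for all n ≥ 0.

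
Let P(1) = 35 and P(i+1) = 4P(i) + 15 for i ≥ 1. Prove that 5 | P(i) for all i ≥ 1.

Base case: P(1) = 35 = 5·7, so 5 | P(1).
Assume 5 | P(j), so P(j) = 5t for some integer t.
Then P(j+1) = 4P(j) + 15 = 4·(5t) + 15 = 5(4t + 3), so 5 | P(j+1).
By induction, 5 | P(i) for all i ≥ 1.

5 | P(i)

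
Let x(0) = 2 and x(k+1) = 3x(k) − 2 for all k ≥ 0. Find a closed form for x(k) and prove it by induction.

Claim: x(k) = 3^k + 1.

Base case: x(0) = 2, and 3^0 + 1 = 1 + 1 = 2.
Assume x(m) = 3^m + 1 for some m ≥ 0.
Then x(m+1) = 3x(m) − 2 = 3·(3^m + 1) − 2 = 3^{m+1} + 3 − 2 = 3^{m+1} + 1.
By induction, x(k) = 3^k + 1 for all k ≥ 0.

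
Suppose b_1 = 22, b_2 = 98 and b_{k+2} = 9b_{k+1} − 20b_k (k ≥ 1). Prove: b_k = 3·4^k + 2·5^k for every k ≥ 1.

Base cases: b_1 = 22 and 3·4^1 + 2·5^1 = 22; b_2 = 98 and 3·4^2 + 2·5^2 = 98.
Assume b_j = 3·4^j + 2·5^j for all 1 ≤ j ≤ m, where m ≥ 2.
Then b_{m+1} = 9b_m − 20b_{m−1} = 9·(3·4^m + 2·5^m) − 20·(3·4^{m−1} + 2·5^{m−1}) = 3·(9·4 − 20)4^{m−1} + 2·(9·5 − 20)5^{m−1} = 48·4^{m−1} + 50·5^{m−1} = 3·4^{m+1} + 2·5^{m+1}.
So the formula holds for m+1, and by strong induction b_k = 3·4^k + 2·5^k for all k ≥ 1.

b_k = 3·4^k + 2·5^k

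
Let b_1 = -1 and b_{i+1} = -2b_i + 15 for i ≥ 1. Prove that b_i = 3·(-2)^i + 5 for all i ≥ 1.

Base case: b_1 = -1, and 3·(-2)^1 + 5 = -6 + 5 = -1.
Assume b_r = 3·(-2)^r + 5 for some r ≥ 1.
Then b_{r+1} = -2b_r + 15 = -2·(3·(-2)^r + 5) + 15 = -6·(-2)^r − 10 + 15 = 3·(-2)^{r+1} + 5.
This completes the inductive step, so b_i = 3·(-2)^i + 5 for all i ≥ 1.

b_i = 3·(-2)^i + 5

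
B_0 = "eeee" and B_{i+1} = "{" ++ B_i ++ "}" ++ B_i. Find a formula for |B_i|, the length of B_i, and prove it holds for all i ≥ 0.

Claim: |B_i| = 6·2^i − 2.

Base case: |B_0| = 4, and 6·2^0 − 2 = 4.
Assume |B_r| = 6·2^r − 2.
Then |B_{r+1}| = 1 + |B_r| + 1 + |B_r| = 2|B_r| + 2 = 2(6·2^r − 2) + 2 = 6·2^{r+1} − 4 + 2 = 6·2^{r+1} − 2.
By induction, |B_i| = 6·2^i − 2 for all i ≥ 0.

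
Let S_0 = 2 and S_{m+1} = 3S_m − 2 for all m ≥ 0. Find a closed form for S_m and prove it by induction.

Claim: S_m = 3^m + 1.

Base case: S_0 = 2, and 3^0 + 1 = 1 + 1 = 2.
Assume S_j = 3^j + 1 for some j ≥ 0.
Then S_{j+1} = 3S_j − 2 = 3·(3^j + 1) − 2 = 3^{j+1} + 3 − 2 = 3^{j+1} + 1.
By induction, S_m = 3^m + 1 for all m ≥ 0.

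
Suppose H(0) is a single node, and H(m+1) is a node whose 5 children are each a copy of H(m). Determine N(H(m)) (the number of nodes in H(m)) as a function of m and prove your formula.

Claim: N(H(m)) = (5^{m+1} − 1)/4.

Base case: N(H(0)) = 1, and (5^{0+1} − 1)/4 = 1.
Assume N(H(r)) = (5^{r+1} − 1)/4.
Then N(H(r+1)) = 1 + 5N(H(r)) = 1 + 5·(5^{r+1} − 1)/4 = 1 + (5^{r+2} − 5)/4 = (4 + 5^{r+2} − 5)/4 = (5^{r+2} − 1)/4.
So the formula holds for r+1, and by induction N(H(m)) = (5^{m+1} − 1)/4 for all m ≥ 0.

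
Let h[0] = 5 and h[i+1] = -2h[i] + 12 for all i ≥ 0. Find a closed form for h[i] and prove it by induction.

Claim: h[i] = (-2)^i + 4.

Base case: h[0] = 5, and (-2)^0 + 4 = 1 + 4 = 5.
Assume h[m] = (-2)^m + 4 for some m ≥ 0.
Then h[m+1] = -2h[m] + 12 = -2·((-2)^m + 4) + 12 = -2·(-2)^m − 8 + 12 = (-2)^{m+1} + 4.
By induction, h[i] = (-2)^i + 4 for all i ≥ 0.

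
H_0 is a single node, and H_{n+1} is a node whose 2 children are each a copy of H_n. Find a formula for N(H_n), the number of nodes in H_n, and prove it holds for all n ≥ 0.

Claim: N(H_n) = 2^{n+1} − 1.

Base case: N(H_0) = 1, and 2^{0+1} − 1 = 1.
Assume N(H_r) = 2^{r+1} − 1.
Then N(H_{r+1}) = 1 + 2N(H_r) = 1 + 2(2^{r+1} − 1) = 2^{r+2} − 2 + 1 = 2^{r+2} − 1.
By induction, N(H_n) = 2^{n+1} − 1 for all n ≥ 0.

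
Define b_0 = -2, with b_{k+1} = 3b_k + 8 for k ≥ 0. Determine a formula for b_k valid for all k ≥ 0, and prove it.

Claim: b_k = 2·3^k − 4.

Base case: b_0 = -2, and 2·3^0 − 4 = 2 − 4 = -2.
Assume b_j = 2·3^j − 4 for some j ≥ 0.
Then b_{j+1} = 3b_j + 8 = 3·(2·3^j − 4) + 8 = 6·3^j − 12 + 8 = 2·3^{j+1} − 4.
Hence b_k = 2·3^k − 4 for every k ≥ 0, by induction.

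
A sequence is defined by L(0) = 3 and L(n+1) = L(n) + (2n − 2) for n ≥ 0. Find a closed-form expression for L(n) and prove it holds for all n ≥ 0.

Claim: L(n) = n^2 − 3n + 3.

Base case: L(0) = 3, and 0^2 − 3·0 + 3 = 3.
Assume L(j) = j^2 − 3j + 3.
Then L(j+1) = L(j) + (2j − 2) = (j^2 − 3j + 3) + (2j − 2) = j^2 − j + 1,
and (j+1)^2 − 3·(j+1) + 3 = j^2 − j + 1.
This completes the inductive step, so L(n) = n^2 − 3n + 3 for all n ≥ 0.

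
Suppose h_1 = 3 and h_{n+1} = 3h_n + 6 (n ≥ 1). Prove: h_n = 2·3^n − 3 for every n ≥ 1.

Base case: h_1 = 3, and 2·3^1 − 3 = 6 − 3 = 3.
Assume h_r = 2·3^r − 3 for some r ≥ 1.
Then h_{r+1} = 3h_r + 6 = 3·(2·3^r − 3) + 6 = 6·3^r − 9 + 6 = 2·3^{r+1} − 3.
So the formula holds for r+1, and by induction h_n = 2·3^n − 3 for all n ≥ 1.

h_n = 2·3^n − 3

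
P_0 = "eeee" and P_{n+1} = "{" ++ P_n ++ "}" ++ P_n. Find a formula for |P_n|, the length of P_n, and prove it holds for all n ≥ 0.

Claim: |P_n| = 6·2^n − 2.

Base case: |P_0| = 4, and 6·2^0 − 2 = 4.
Assume |P_m| = 6·2^m − 2.
Then |P_{m+1}| = 1 + |P_m| + 1 + |P_m| = 2|P_m| + 2 = 2(6·2^m − 2) + 2 = 6·2^{m+1} − 4 + 2 = 6·2^{m+1} − 2.
So the formula holds for m+1, and by induction |P_n| = 6·2^n − 2 for all n ≥ 0.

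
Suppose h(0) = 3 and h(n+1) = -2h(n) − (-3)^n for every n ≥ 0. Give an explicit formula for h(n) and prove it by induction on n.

Claim: h(n) = 2·(-2)^n + (-3)^n.

Base case: h(0) = 3, and 2·(-2)^0 + (-3)^0 = 2 + 1 = 3.
Assume h(j) = 2·(-2)^j + (-3)^j for some j ≥ 0.
Then h(j+1) = -2h(j) − (-3)^j = -2·(2·(-2)^j + (-3)^j) − (-3)^j = 2·(-2)^{j+1} − 2·(-3)^j − (-3)^j = 2·(-2)^{j+1} − 3·(-3)^j = 2·(-2)^{j+1} + (-3)^{j+1}.
By induction, h(n) = 2·(-2)^n + (-3)^n for all n ≥ 0.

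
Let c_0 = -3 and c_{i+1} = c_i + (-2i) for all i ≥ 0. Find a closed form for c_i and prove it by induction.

Claim: c_i = -i^2 + i − 3.

Base case: c_0 = -3, and -0^2 + 0 − 3 = -3.
Assume c_m = -m^2 + m − 3.
Then c_{m+1} = c_m + (-2m) = (-m^2 + m − 3) + (-2m) = -m^2 − m − 3,
and -(m+1)^2 + (m+1) − 3 = -m^2 − m − 3.
By induction, c_i = -i^2 + i − 3 for all i ≥ 0.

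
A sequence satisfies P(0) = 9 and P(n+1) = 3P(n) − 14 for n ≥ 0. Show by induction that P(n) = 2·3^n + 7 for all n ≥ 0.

Base case: P(0) = 9, and 2·3^0 + 7 = 2 + 7 = 9.
Assume P(r) = 2·3^r + 7 for some r ≥ 0.
Then P(r+1) = 3P(r) − 14 = 3·(2·3^r + 7) − 14 = 6·3^r + 21 − 14 = 2·3^{r+1} + 7.
By induction, P(n) = 2·3^n + 7 for all n ≥ 0.

P(n) = 2·3^n + 7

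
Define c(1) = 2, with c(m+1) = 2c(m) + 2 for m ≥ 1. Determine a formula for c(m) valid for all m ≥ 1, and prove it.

Claim: c(m) = 2^{m+1} − 2.

Base case: c(1) = 2, and 2^{1+1} − 2 = 4 − 2 = 2.
Assume c(k) = 2^{k+1} − 2 for some k ≥ 1.
Then c(k+1) = 2c(k) + 2 = 2·(2^{k+1} − 2) + 2 = 2^{k+2} − 4 + 2 = 2^{k+2} − 2.
Hence c(m) = 2^{m+1} − 2 for every m ≥ 1, by induction.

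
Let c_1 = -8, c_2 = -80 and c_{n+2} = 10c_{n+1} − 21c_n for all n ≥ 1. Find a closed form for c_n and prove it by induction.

Claim: c_n = 2·3^n − 2·7^n.

Base cases: c_1 = -8 and 2·3^1 − 2·7^1 = -8; c_2 = -80 and 2·3^2 − 2·7^2 = -80.
Assume c_i = 2·3^i − 2·7^i for all 1 ≤ i ≤ j, where j ≥ 2.
Then c_{j+1} = 10c_j − 21c_{j−1} = 10·(2·3^j − 2·7^j) − 21·(2·3^{j−1} − 2·7^{j−1}) = 2·(10·3 − 21)3^{j−1} − 2·(10·7 − 21)7^{j−1} = 18·3^{j−1} − 98·7^{j−1} = 2·3^{j+1} − 2·7^{j+1}.
So the formula holds for j+1, and by strong induction c_n = 2·3^n − 2·7^n for all n ≥ 1.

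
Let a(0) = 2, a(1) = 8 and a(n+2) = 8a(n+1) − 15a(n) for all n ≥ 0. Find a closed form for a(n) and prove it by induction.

Claim: a(n) = 3^n + 5^n.

Base cases: a(0) = 2 and 3^0 + 5^0 = 2; a(1) = 8 and 3^1 + 5^1 = 8.
Assume a(i) = 3^i + 5^i for all 0 ≤ i ≤ j, where j ≥ 1.
Then a(j+1) = 8a(j) − 15a(j−1) = 8·(3^j + 5^j) − 15·(3^{j−1} + 5^{j−1}) = (8·3 − 15)3^{j−1} + (8·5 − 15)5^{j−1} = 9·3^{j−1} + 25·5^{j−1} = 3^{j+1} + 5^{j+1}.
By strong induction, a(n) = 3^n + 5^n for all n ≥ 0.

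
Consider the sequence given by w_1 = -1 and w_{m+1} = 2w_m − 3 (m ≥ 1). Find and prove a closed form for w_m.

Claim: w_m = -2^{m+1} + 3.

Base case: w_1 = -1, and -2^{1+1} + 3 = -4 + 3 = -1.
Assume w_k = -2^{k+1} + 3 for some k ≥ 1.
Then w_{k+1} = 2w_k − 3 = 2·(-2^{k+1} + 3) − 3 = -2^{k+2} + 6 − 3 = -2^{k+2} + 3.
By induction, w_m = -2^{m+1} + 3 for all m ≥ 1.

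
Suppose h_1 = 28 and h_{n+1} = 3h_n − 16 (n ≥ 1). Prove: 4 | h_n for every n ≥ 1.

Base case: h_1 = 28 = 4·7, so 4 | h_1.
Assume 4 | h_j, so h_j = 4t for some integer t.
Then h_{j+1} = 3h_j − 16 = 3·(4t) − 16 = 4(3t − 4), so 4 | h_{j+1}.
By induction, 4 | h_n for all n ≥ 1.

4 | h_n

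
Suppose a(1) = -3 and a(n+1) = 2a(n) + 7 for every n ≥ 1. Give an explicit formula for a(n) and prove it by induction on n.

Claim: a(n) = 2^{n+1} − 7.

Base case: a(1) = -3, and 2^{1+1} − 7 = 4 − 7 = -3.
Assume a(r) = 2^{r+1} − 7 for some r ≥ 1.
Then a(r+1) = 2a(r) + 7 = 2·(2^{r+1} − 7) + 7 = 2^{r+2} − 14 + 7 = 2^{r+2} − 7.
By induction, a(n) = 2^{n+1} − 7 for all n ≥ 1.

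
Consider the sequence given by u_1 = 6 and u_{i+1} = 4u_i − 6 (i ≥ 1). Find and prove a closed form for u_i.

Claim: u_i = 4^i + 2.

Base case: u_1 = 6, and 4^1 + 2 = 4 + 2 = 6.
Assume u_r = 4^r + 2 for some r ≥ 1.
Then u_{r+1} = 4u_r − 6 = 4·(4^r + 2) − 6 = 4^{r+1} + 8 − 6 = 4^{r+1} + 2.
Hence u_i = 4^i + 2 for every i ≥ 1, by induction.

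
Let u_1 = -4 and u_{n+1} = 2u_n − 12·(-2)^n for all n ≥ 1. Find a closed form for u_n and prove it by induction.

Claim: u_n = 2^n + 3·(-2)^n.

Base case: u_1 = -4, and 2^1 + 3·(-2)^1 = 2 − 6 = -4.
Assume u_m = 2^m + 3·(-2)^m for some m ≥ 1.
Then u_{m+1} = 2u_m − 12·(-2)^m = 2·(2^m + 3·(-2)^m) − 12·(-2)^m = 2^{m+1} + 6·(-2)^m − 12·(-2)^m = 2^{m+1} − 6·(-2)^m = 2^{m+1} + 3·(-2)^{m+1}.
Hence u_n = 2^n + 3·(-2)^n for every n ≥ 1, by induction.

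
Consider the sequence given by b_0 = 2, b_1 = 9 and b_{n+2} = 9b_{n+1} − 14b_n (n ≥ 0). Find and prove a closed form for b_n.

Claim: b_n = 7^n + 2^n.

Base cases: b_0 = 2 and 7^0 + 2^0 = 2; b_1 = 9 and 7^1 + 2^1 = 9.
Assume b_j = 7^j + 2^j for all 0 ≤ j ≤ k, where k ≥ 1.
Then b_{k+1} = 9b_k − 14b_{k−1} = 9·(7^k + 2^k) − 14·(7^{k−1} + 2^{k−1}) = (9·7 − 14)7^{k−1} + (9·2 − 14)2^{k−1} = 49·7^{k−1} + 4·2^{k−1} = 7^{k+1} + 2^{k+1}.
By strong induction, b_n = 7^n + 2^n for all n ≥ 0.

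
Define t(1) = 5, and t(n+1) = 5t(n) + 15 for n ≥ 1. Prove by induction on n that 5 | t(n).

Base case: t(1) = 5 = 5·1, so 5 | t(1).
Assume 5 | t(r), so t(r) = 5s for some integer s.
Then t(r+1) = 5t(r) + 15 = 5·(5s) + 15 = 5(5s + 3), so 5 | t(r+1).
So the property holds for r+1, and by induction 5 | t(n) for all n ≥ 1.

5 | t(n)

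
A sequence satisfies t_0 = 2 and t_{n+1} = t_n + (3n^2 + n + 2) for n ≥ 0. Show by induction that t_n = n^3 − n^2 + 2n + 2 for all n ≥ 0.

Base case: t_0 = 2, and 0^3 − 0^2 + 2·0 + 2 = 2.
Assume t_m = m^3 − m^2 + 2m + 2.
Then t_{m+1} = t_m + (3m^2 + m + 2) = (m^3 − m^2 + 2m + 2) + (3m^2 + m + 2) = m^3 + 2m^2 + 3m + 4,
and (m+1)^3 − (m+1)^2 + 2·(m+1) + 2 = m^3 + 2m^2 + 3m + 4.
Hence t_n = n^3 − n^2 + 2n + 2 for every n ≥ 0, by induction.

t_n = n^3 − n^2 + 2n + 2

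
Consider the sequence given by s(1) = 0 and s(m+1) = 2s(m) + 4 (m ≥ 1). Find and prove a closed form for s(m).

Claim: s(m) = 2^{m+1} − 4.

Base case: s(1) = 0, and 2^{1+1} − 4 = 4 − 4 = 0.
Assume s(j) = 2^{j+1} − 4 for some j ≥ 1.
Then s(j+1) = 2s(j) + 4 = 2·(2^{j+1} − 4) + 4 = 2^{j+2} − 8 + 4 = 2^{j+2} − 4.
This completes the inductive step, so s(m) = 2^{m+1} − 4 for all m ≥ 1.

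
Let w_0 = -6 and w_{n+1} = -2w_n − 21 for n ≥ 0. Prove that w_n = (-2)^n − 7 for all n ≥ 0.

Base case: w_0 = -6, and (-2)^0 − 7 = 1 − 7 = -6.
Assume w_r = (-2)^r − 7 for some r ≥ 0.
Then w_{r+1} = -2w_r − 21 = -2·((-2)^r − 7) − 21 = -2·(-2)^r + 14 − 21 = (-2)^{r+1} − 7.
By induction, w_n = (-2)^n − 7 for all n ≥ 0.

w_n = (-2)^n − 7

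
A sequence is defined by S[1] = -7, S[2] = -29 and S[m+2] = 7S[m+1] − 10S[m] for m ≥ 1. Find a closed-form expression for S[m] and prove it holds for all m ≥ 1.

Claim: S[m] = -2^m − 5^m.

Base cases: S[1] = -7 and -2^1 − 5^1 = -7; S[2] = -29 and -2^2 − 5^2 = -29.
Assume S[i] = -2^i − 5^i for all 1 ≤ i ≤ j, where j ≥ 2.
Then S[j+1] = 7S[j] − 10S[j−1] = 7·(-2^j − 5^j) − 10·(-2^{j−1} − 5^{j−1}) = -(7·2 − 10)2^{j−1} − (7·5 − 10)5^{j−1} = -4·2^{j−1} − 25·5^{j−1} = -2^{j+1} − 5^{j+1}.
Hence S[m] = -2^m − 5^m for every m ≥ 1, by strong induction.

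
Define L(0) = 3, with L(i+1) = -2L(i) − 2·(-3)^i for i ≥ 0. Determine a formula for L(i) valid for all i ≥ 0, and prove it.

Claim: L(i) = (-2)^i + 2·(-3)^i.

Base case: L(0) = 3, and (-2)^0 + 2·(-3)^0 = 1 + 2 = 3.
Assume L(m) = (-2)^m + 2·(-3)^m for some m ≥ 0.
Then L(m+1) = -2L(m) − 2·(-3)^m = -2·((-2)^m + 2·(-3)^m) − 2·(-3)^m = (-2)^{m+1} − 4·(-3)^m − 2·(-3)^m = (-2)^{m+1} − 6·(-3)^m = (-2)^{m+1} + 2·(-3)^{m+1}.
This completes the inductive step, so L(i) = (-2)^i + 2·(-3)^i for all i ≥ 0.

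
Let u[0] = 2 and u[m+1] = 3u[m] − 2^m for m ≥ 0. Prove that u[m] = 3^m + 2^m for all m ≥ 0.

Base case: u[0] = 2, and 3^0 + 2^0 = 1 + 1 = 2.
Assume u[r] = 3^r + 2^r for some r ≥ 0.
Then u[r+1] = 3u[r] − 2^r = 3·(3^r + 2^r) − 2^r = 3^{r+1} + 3·2^r − 2^r = 3^{r+1} + 2·2^r = 3^{r+1} + 2^{r+1}.
Hence u[m] = 3^m + 2^m for every m ≥ 0, by induction.

u[m] = 3^m + 2^m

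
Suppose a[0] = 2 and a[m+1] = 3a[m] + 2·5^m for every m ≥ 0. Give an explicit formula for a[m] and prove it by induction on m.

Claim: a[m] = 3^m + 5^m.

Base case: a[0] = 2, and 3^0 + 5^0 = 1 + 1 = 2.
Assume a[k] = 3^k + 5^k for some k ≥ 0.
Then a[k+1] = 3a[k] + 2·5^k = 3·(3^k + 5^k) + 2·5^k = 3^{k+1} + 3·5^k + 2·5^k = 3^{k+1} + 5·5^k = 3^{k+1} + 5^{k+1}.
So the formula holds for k+1, and by induction a[m] = 3^m + 5^m for all m ≥ 0.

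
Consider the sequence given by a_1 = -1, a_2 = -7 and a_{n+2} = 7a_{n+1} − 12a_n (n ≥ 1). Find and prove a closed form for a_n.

Claim: a_n = -4^n + 3^n.

Base cases: a_1 = -1 and -4^1 + 3^1 = -1; a_2 = -7 and -4^2 + 3^2 = -7.
Assume a_j = -4^j + 3^j for all 1 ≤ j ≤ m, where m ≥ 2.
Then a_{m+1} = 7a_m − 12a_{m−1} = 7·(-4^m + 3^m) − 12·(-4^{m−1} + 3^{m−1}) = -(7·4 − 12)4^{m−1} + (7·3 − 12)3^{m−1} = -16·4^{m−1} + 9·3^{m−1} = -4^{m+1} + 3^{m+1}.
This completes the inductive step, so a_n = -4^n + 3^n for all n ≥ 1.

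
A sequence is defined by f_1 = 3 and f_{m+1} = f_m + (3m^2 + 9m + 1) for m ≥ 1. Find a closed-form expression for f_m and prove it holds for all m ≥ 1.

Claim: f_m = m^3 + 3m^2 − 3m + 2.

Base case: f_1 = 3, and 1^3 + 3·1^2 − 3·1 + 2 = 3.
Assume f_r = r^3 + 3r^2 − 3r + 2.
Then f_{r+1} = f_r + (3r^2 + 9r + 1) = (r^3 + 3r^2 − 3r + 2) + (3r^2 + 9r + 1) = r^3 + 6r^2 + 6r + 3,
and (r+1)^3 + 3·(r+1)^2 − 3·(r+1) + 2 = r^3 + 6r^2 + 6r + 3.
By induction, f_m = m^3 + 3m^2 − 3m + 2 for all m ≥ 1.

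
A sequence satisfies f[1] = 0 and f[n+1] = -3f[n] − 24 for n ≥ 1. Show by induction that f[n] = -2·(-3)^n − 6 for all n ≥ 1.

Base case: f[1] = 0, and -2·(-3)^1 − 6 = 6 − 6 = 0.
Assume f[k] = -2·(-3)^k − 6 for some k ≥ 1.
Then f[k+1] = -3f[k] − 24 = -3·(-2·(-3)^k − 6) − 24 = 6·(-3)^k + 18 − 24 = -2·(-3)^{k+1} − 6.
Hence f[n] = -2·(-3)^n − 6 for every n ≥ 1, by induction.

f[n] = -2·(-3)^n − 6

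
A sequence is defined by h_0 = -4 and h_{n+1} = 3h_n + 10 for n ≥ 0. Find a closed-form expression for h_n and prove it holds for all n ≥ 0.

Claim: h_n = 3^n − 5.

Base case: h_0 = -4, and 3^0 − 5 = 1 − 5 = -4.
Assume h_j = 3^j − 5 for some j ≥ 0.
Then h_{j+1} = 3h_j + 10 = 3·(3^j − 5) + 10 = 3^{j+1} − 15 + 10 = 3^{j+1} − 5.
So the formula holds for j+1, and by induction h_n = 3^n − 5 for all n ≥ 0.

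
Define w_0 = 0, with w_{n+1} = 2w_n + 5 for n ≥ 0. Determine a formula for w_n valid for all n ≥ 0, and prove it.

Claim: w_n = 5·2^n − 5.

Base case: w_0 = 0, and 5·2^0 − 5 = 5 − 5 = 0.
Assume w_r = 5·2^r − 5 for some r ≥ 0.
Then w_{r+1} = 2w_r + 5 = 2·(5·2^r − 5) + 5 = 10·2^r − 10 + 5 = 5·2^{r+1} − 5.
This completes the inductive step, so w_n = 5·2^n − 5 for all n ≥ 0.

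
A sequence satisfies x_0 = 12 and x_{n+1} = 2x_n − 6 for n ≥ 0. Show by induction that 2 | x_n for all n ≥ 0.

Base case: x_0 = 12 = 2·6, so 2 | x_0.
Assume 2 | x_r, so x_r = 2t for some integer t.
Then x_{r+1} = 2x_r − 6 = 2·(2t) − 6 = 2(2t − 3), so 2 | x_{r+1}.
By induction, 2 | x_n for all n ≥ 0.

2 | x_n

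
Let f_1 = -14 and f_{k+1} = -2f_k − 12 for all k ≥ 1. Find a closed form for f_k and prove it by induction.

Claim: f_k = 5·(-2)^k − 4.

Base case: f_1 = -14, and 5·(-2)^1 − 4 = -10 − 4 = -14.
Assume f_j = 5·(-2)^j − 4 for some j ≥ 1.
Then f_{j+1} = -2f_j − 12 = -2·(5·(-2)^j − 4) − 12 = -10·(-2)^j + 8 − 12 = 5·(-2)^{j+1} − 4.
By induction, f_k = 5·(-2)^k − 4 for all k ≥ 1.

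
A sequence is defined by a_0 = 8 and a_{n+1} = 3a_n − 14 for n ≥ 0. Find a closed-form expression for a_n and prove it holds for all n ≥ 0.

Claim: a_n = 3^n + 7.

Base case: a_0 = 8, and 3^0 + 7 = 1 + 7 = 8.
Assume a_k = 3^k + 7 for some k ≥ 0.
Then a_{k+1} = 3a_k − 14 = 3·(3^k + 7) − 14 = 3^{k+1} + 21 − 14 = 3^{k+1} + 7.
This completes the inductive step, so a_n = 3^n + 7 for all n ≥ 0.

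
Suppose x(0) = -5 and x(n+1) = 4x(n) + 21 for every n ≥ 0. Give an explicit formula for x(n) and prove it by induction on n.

Claim: x(n) = 2·4^n − 7.

Base case: x(0) = -5, and 2·4^0 − 7 = 2 − 7 = -5.
Assume x(r) = 2·4^r − 7 for some r ≥ 0.
Then x(r+1) = 4x(r) + 21 = 4·(2·4^r − 7) + 21 = 8·4^r − 28 + 21 = 2·4^{r+1} − 7.
This completes the inductive step, so x(n) = 2·4^n − 7 for all n ≥ 0.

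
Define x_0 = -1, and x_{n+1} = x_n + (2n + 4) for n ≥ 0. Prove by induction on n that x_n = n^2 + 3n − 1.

Base case: x_0 = -1, and 0^2 + 3·0 − 1 = -1.
Assume x_k = k^2 + 3k − 1.
Then x_{k+1} = x_k + (2k + 4) = (k^2 + 3k − 1) + (2k + 4) = k^2 + 5k + 3,
and (k+1)^2 + 3·(k+1) − 1 = k^2 + 5k + 3.
This completes the inductive step, so x_n = n^2 + 3n − 1 for all n ≥ 0.

x_n = n^2 + 3n − 1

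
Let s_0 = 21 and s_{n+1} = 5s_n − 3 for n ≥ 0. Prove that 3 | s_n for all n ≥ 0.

Base case: s_0 = 21 = 3·7, so 3 | s_0.
Assume 3 | s_j, so s_j = 3t for some integer t.
Then s_{j+1} = 5s_j − 3 = 5·(3t) − 3 = 3(5t − 1), so 3 | s_{j+1}.
So the property holds for j+1, and by induction 3 | s_n for all n ≥ 0.

3 | s_n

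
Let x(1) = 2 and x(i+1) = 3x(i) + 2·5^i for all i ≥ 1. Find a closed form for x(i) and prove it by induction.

Claim: x(i) = -3^i + 5^i.

Base case: x(1) = 2, and -3^1 + 5^1 = -3 + 5 = 2.
Assume x(r) = -3^r + 5^r for some r ≥ 1.
Then x(r+1) = 3x(r) + 2·5^r = 3·(-3^r + 5^r) + 2·5^r = -3^{r+1} + 3·5^r + 2·5^r = -3^{r+1} + 5·5^r = -3^{r+1} + 5^{r+1}.
This completes the inductive step, so x(i) = -3^i + 5^i for all i ≥ 1.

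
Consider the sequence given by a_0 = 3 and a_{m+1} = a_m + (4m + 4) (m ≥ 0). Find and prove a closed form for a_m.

Claim: a_m = 2m^2 + 2m + 3.

Base case: a_0 = 3, and 2·0^2 + 2·0 + 3 = 3.
Assume a_r = 2r^2 + 2r + 3.
Then a_{r+1} = a_r + (4r + 4) = (2r^2 + 2r + 3) + (4r + 4) = 2r^2 + 6r + 7,
and 2·(r+1)^2 + 2·(r+1) + 3 = 2r^2 + 6r + 7.
Hence a_m = 2m^2 + 2m + 3 for every m ≥ 0, by induction.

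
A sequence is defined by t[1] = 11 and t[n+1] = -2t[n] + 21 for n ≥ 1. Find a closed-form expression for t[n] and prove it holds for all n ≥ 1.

Claim: t[n] = -2·(-2)^n + 7.

Base case: t[1] = 11, and -2·(-2)^1 + 7 = 4 + 7 = 11.
Assume t[r] = -2·(-2)^r + 7 for some r ≥ 1.
Then t[r+1] = -2t[r] + 21 = -2·(-2·(-2)^r + 7) + 21 = 4·(-2)^r − 14 + 21 = -2·(-2)^{r+1} + 7.
This completes the inductive step, so t[n] = -2·(-2)^n + 7 for all n ≥ 1.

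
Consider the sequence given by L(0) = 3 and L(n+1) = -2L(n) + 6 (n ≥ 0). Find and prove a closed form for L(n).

Claim: L(n) = (-2)^n + 2.

Base case: L(0) = 3, and (-2)^0 + 2 = 1 + 2 = 3.
Assume L(r) = (-2)^r + 2 for some r ≥ 0.
Then L(r+1) = -2L(r) + 6 = -2·((-2)^r + 2) + 6 = -2·(-2)^r − 4 + 6 = (-2)^{r+1} + 2.
This completes the inductive step, so L(n) = (-2)^n + 2 for all n ≥ 0.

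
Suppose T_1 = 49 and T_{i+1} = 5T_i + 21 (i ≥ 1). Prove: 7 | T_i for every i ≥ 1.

Base case: T_1 = 49 = 7·7, so 7 | T_1.
Assume 7 | T_j, so T_j = 7t for some integer t.
Then T_{j+1} = 5T_j + 21 = 5·(7t) + 21 = 7(5t + 3), so 7 | T_{j+1}.
So the property holds for j+1, and by induction 7 | T_i for all i ≥ 1.

7 | T_i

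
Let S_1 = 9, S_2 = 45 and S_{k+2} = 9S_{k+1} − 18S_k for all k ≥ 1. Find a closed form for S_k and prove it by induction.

Claim: S_k = 3^k + 6^k.

Base cases: S_1 = 9 and 3^1 + 6^1 = 9; S_2 = 45 and 3^2 + 6^2 = 45.
Assume S_j = 3^j + 6^j for all 1 ≤ j ≤ r, where r ≥ 2.
Then S_{r+1} = 9S_r − 18S_{r−1} = 9·(3^r + 6^r) − 18·(3^{r−1} + 6^{r−1}) = (9·3 − 18)3^{r−1} + (9·6 − 18)6^{r−1} = 9·3^{r−1} + 36·6^{r−1} = 3^{r+1} + 6^{r+1}.
So the formula holds for r+1, and by strong induction S_k = 3^k + 6^k for all k ≥ 1.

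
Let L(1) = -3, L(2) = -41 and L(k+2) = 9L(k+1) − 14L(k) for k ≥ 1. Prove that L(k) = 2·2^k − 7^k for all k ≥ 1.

Base cases: L(1) = -3 and 2·2^1 − 7^1 = -3; L(2) = -41 and 2·2^2 − 7^2 = -41.
Assume L(j) = 2·2^j − 7^j for all 1 ≤ j ≤ m, where m ≥ 2.
Then L(m+1) = 9L(m) − 14L(m−1) = 9·(2·2^m − 7^m) − 14·(2·2^{m−1} − 7^{m−1}) = 2·(9·2 − 14)2^{m−1} − (9·7 − 14)7^{m−1} = 8·2^{m−1} − 49·7^{m−1} = 2·2^{m+1} − 7^{m+1}.
Hence L(k) = 2·2^k − 7^k for every k ≥ 1, by strong induction.

L(k) = 2·2^k − 7^k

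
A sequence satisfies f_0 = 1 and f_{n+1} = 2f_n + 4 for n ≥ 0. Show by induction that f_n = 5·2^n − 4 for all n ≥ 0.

Base case: f_0 = 1, and 5·2^0 − 4 = 5 − 4 = 1.
Assume f_j = 5·2^j − 4 for some j ≥ 0.
Then f_{j+1} = 2f_j + 4 = 2·(5·2^j − 4) + 4 = 10·2^j − 8 + 4 = 5·2^{j+1} − 4.
So the formula holds for j+1, and by induction f_n = 5·2^n − 4 for all n ≥ 0.

f_n = 5·2^n − 4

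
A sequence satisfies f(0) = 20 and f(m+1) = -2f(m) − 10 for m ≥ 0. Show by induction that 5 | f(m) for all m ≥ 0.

Base case: f(0) = 20 = 5·4, so 5 | f(0).
Assume 5 | f(j), so f(j) = 5t for some integer t.
Then f(j+1) = -2f(j) − 10 = -2·(5t) − 10 = 5(-2t − 2), so 5 | f(j+1).
This completes the inductive step, so 5 | f(m) for all m ≥ 0.

5 | f(m)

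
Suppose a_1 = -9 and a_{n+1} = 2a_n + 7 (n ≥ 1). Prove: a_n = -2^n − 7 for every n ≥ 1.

Base case: a_1 = -9, and -2^1 − 7 = -2 − 7 = -9.
Assume a_r = -2^r − 7 for some r ≥ 1.
Then a_{r+1} = 2a_r + 7 = 2·(-2^r − 7) + 7 = -2^{r+1} − 14 + 7 = -2^{r+1} − 7.
Hence a_n = -2^n − 7 for every n ≥ 1, by induction.

a_n = -2^n − 7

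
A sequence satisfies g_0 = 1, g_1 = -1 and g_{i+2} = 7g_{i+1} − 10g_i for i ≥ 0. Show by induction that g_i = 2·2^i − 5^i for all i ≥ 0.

Base cases: g_0 = 1 and 2·2^0 − 5^0 = 1; g_1 = -1 and 2·2^1 − 5^1 = -1.
Assume g_j = 2·2^j − 5^j for all 0 ≤ j ≤ m, where m ≥ 1.
Then g_{m+1} = 7g_m − 10g_{m−1} = 7·(2·2^m − 5^m) − 10·(2·2^{m−1} − 5^{m−1}) = 2·(7·2 − 10)2^{m−1} − (7·5 − 10)5^{m−1} = 8·2^{m−1} − 25·5^{m−1} = 2·2^{m+1} − 5^{m+1}.
This completes the inductive step, so g_i = 2·2^i − 5^i for all i ≥ 0.

g_i = 2·2^i − 5^i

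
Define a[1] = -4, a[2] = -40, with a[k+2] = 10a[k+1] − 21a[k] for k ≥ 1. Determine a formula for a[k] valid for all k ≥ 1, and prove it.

Claim: a[k] = -7^k + 3^k.

Base cases: a[1] = -4 and -7^1 + 3^1 = -4; a[2] = -40 and -7^2 + 3^2 = -40.
Assume a[j] = -7^j + 3^j for all 1 ≤ j ≤ r, where r ≥ 2.
Then a[r+1] = 10a[r] − 21a[r−1] = 10·(-7^r + 3^r) − 21·(-7^{r−1} + 3^{r−1}) = -(10·7 − 21)7^{r−1} + (10·3 − 21)3^{r−1} = -49·7^{r−1} + 9·3^{r−1} = -7^{r+1} + 3^{r+1}.
So the formula holds for r+1, and by strong induction a[k] = -7^k + 3^k for all k ≥ 1.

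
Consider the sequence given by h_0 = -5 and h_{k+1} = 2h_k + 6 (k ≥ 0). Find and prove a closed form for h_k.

Claim: h_k = 2^k − 6.

Base case: h_0 = -5, and 2^0 − 6 = 1 − 6 = -5.
Assume h_j = 2^j − 6 for some j ≥ 0.
Then h_{j+1} = 2h_j + 6 = 2·(2^j − 6) + 6 = 2^{j+1} − 12 + 6 = 2^{j+1} − 6.
Hence h_k = 2^k − 6 for every k ≥ 0, by induction.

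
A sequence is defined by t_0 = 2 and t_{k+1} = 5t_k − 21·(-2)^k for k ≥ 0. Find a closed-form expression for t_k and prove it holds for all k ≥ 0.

Claim: t_k = -5^k + 3·(-2)^k.

Base case: t_0 = 2, and -5^0 + 3·(-2)^0 = -1 + 3 = 2.
Assume t_j = -5^j + 3·(-2)^j for some j ≥ 0.
Then t_{j+1} = 5t_j − 21·(-2)^j = 5·(-5^j + 3·(-2)^j) − 21·(-2)^j = -5^{j+1} + 15·(-2)^j − 21·(-2)^j = -5^{j+1} − 6·(-2)^j = -5^{j+1} + 3·(-2)^{j+1}.
Hence t_k = -5^k + 3·(-2)^k for every k ≥ 0, by induction.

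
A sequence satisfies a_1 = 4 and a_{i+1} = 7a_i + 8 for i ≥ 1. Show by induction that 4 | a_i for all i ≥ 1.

Base case: a_1 = 4 = 4·1, so 4 | a_1.
Assume 4 | a_r, so a_r = 4t for some integer t.
Then a_{r+1} = 7a_r + 8 = 7·(4t) + 8 = 4(7t + 2), so 4 | a_{r+1}.
Hence 4 | a_i for every i ≥ 1, by induction.

4 | a_i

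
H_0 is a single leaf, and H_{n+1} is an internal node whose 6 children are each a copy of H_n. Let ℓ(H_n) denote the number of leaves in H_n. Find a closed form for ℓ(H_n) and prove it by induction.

Claim: ℓ(H_n) = 6^n.

Base case: ℓ(H_0) = 1, and 6^0 = 1.
Assume ℓ(H_r) = 6^r.
Then ℓ(H_{r+1}) = 6·ℓ(H_r) = 6·6^r = 6^{r+1}.
This completes the inductive step, so ℓ(H_n) = 6^n for all n ≥ 0.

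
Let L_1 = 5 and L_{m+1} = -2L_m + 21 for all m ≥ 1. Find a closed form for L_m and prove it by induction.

Claim: L_m = (-2)^m + 7.

Base case: L_1 = 5, and (-2)^1 + 7 = -2 + 7 = 5.
Assume L_j = (-2)^j + 7 for some j ≥ 1.
Then L_{j+1} = -2L_j + 21 = -2·((-2)^j + 7) + 21 = -2·(-2)^j − 14 + 21 = (-2)^{j+1} + 7.
So the formula holds for j+1, and by induction L_m = (-2)^m + 7 for all m ≥ 1.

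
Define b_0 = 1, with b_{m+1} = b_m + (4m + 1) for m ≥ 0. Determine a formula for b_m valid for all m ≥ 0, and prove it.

Claim: b_m = 2m^2 − m + 1.

Base case: b_0 = 1, and 2·0^2 − 0 + 1 = 1.
Assume b_j = 2j^2 − j + 1.
Then b_{j+1} = b_j + (4j + 1) = (2j^2 − j + 1) + (4j + 1) = 2j^2 + 3j + 2,
and 2·(j+1)^2 − (j+1) + 1 = 2j^2 + 3j + 2.
This completes the inductive step, so b_m = 2m^2 − m + 1 for all m ≥ 0.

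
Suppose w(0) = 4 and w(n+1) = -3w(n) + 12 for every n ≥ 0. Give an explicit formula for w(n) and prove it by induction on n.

Claim: w(n) = (-3)^n + 3.

Base case: w(0) = 4, and (-3)^0 + 3 = 1 + 3 = 4.
Assume w(r) = (-3)^r + 3 for some r ≥ 0.
Then w(r+1) = -3w(r) + 12 = -3·((-3)^r + 3) + 12 = -3·(-3)^r − 9 + 12 = (-3)^{r+1} + 3.
Hence w(n) = (-3)^n + 3 for every n ≥ 0, by induction.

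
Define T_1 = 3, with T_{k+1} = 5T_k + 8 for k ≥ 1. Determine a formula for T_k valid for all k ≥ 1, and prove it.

Claim: T_k = 5^k − 2.

Base case: T_1 = 3, and 5^1 − 2 = 5 − 2 = 3.
Assume T_j = 5^j − 2 for some j ≥ 1.
Then T_{j+1} = 5T_j + 8 = 5·(5^j − 2) + 8 = 5^{j+1} − 10 + 8 = 5^{j+1} − 2.
So the formula holds for j+1, and by induction T_k = 5^k − 2 for all k ≥ 1.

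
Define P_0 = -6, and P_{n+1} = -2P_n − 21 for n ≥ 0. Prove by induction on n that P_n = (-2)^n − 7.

Base case: P_0 = -6, and (-2)^0 − 7 = 1 − 7 = -6.
Assume P_k = (-2)^k − 7 for some k ≥ 0.
Then P_{k+1} = -2P_k − 21 = -2·((-2)^k − 7) − 21 = -2·(-2)^k + 14 − 21 = (-2)^{k+1} − 7.
By induction, P_n = (-2)^n − 7 for all n ≥ 0.

P_n = (-2)^n − 7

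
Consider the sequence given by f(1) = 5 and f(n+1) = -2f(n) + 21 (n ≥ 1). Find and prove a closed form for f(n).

Claim: f(n) = (-2)^n + 7.

Base case: f(1) = 5, and (-2)^1 + 7 = -2 + 7 = 5.
Assume f(j) = (-2)^j + 7 for some j ≥ 1.
Then f(j+1) = -2f(j) + 21 = -2·((-2)^j + 7) + 21 = -2·(-2)^j − 14 + 21 = (-2)^{j+1} + 7.
By induction, f(n) = (-2)^n + 7 for all n ≥ 1.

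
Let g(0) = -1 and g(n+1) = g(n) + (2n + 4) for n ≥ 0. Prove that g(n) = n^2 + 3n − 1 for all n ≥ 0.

Base case: g(0) = -1, and 0^2 + 3·0 − 1 = -1.
Assume g(k) = k^2 + 3k − 1.
Then g(k+1) = g(k) + (2k + 4) = (k^2 + 3k − 1) + (2k + 4) = k^2 + 5k + 3,
and (k+1)^2 + 3·(k+1) − 1 = k^2 + 5k + 3.
Hence g(n) = n^2 + 3n − 1 for every n ≥ 0, by induction.

g(n) = n^2 + 3n − 1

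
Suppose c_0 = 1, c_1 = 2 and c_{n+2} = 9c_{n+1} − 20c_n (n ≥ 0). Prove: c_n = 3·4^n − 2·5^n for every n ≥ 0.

Base cases: c_0 = 1 and 3·4^0 − 2·5^0 = 1; c_1 = 2 and 3·4^1 − 2·5^1 = 2.
Assume c_j = 3·4^j − 2·5^j for all 0 ≤ j ≤ m, where m ≥ 1.
Then c_{m+1} = 9c_m − 20c_{m−1} = 9·(3·4^m − 2·5^m) − 20·(3·4^{m−1} − 2·5^{m−1}) = 3·(9·4 − 20)4^{m−1} − 2·(9·5 − 20)5^{m−1} = 48·4^{m−1} − 50·5^{m−1} = 3·4^{m+1} − 2·5^{m+1}.
This completes the inductive step, so c_n = 3·4^n − 2·5^n for all n ≥ 0.

c_n = 3·4^n − 2·5^n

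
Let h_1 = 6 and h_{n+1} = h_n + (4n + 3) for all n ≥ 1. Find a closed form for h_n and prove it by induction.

Claim: h_n = 2n^2 + n + 3.

Base case: h_1 = 6, and 2·1^2 + 1 + 3 = 6.
Assume h_r = 2r^2 + r + 3.
Then h_{r+1} = h_r + (4r + 3) = (2r^2 + r + 3) + (4r + 3) = 2r^2 + 5r + 6,
and 2·(r+1)^2 + (r+1) + 3 = 2r^2 + 5r + 6.
By induction, h_n = 2n^2 + n + 3 for all n ≥ 1.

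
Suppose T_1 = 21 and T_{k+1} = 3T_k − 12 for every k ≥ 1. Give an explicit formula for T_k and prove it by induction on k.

Claim: T_k = 5·3^k + 6.

Base case: T_1 = 21, and 5·3^1 + 6 = 15 + 6 = 21.
Assume T_j = 5·3^j + 6 for some j ≥ 1.
Then T_{j+1} = 3T_j − 12 = 3·(5·3^j + 6) − 12 = 15·3^j + 18 − 12 = 5·3^{j+1} + 6.
So the formula holds for j+1, and by induction T_k = 5·3^k + 6 for all k ≥ 1.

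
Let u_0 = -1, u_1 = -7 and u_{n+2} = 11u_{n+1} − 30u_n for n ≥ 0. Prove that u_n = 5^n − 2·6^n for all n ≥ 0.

Base cases: u_0 = -1 and 5^0 − 2·6^0 = -1; u_1 = -7 and 5^1 − 2·6^1 = -7.
Assume u_i = 5^i − 2·6^i for all 0 ≤ i ≤ j, where j ≥ 1.
Then u_{j+1} = 11u_j − 30u_{j−1} = 11·(5^j − 2·6^j) − 30·(5^{j−1} − 2·6^{j−1}) = (11·5 − 30)5^{j−1} − 2·(11·6 − 30)6^{j−1} = 25·5^{j−1} − 72·6^{j−1} = 5^{j+1} − 2·6^{j+1}.
By strong induction, u_n = 5^n − 2·6^n for all n ≥ 0.

u_n = 5^n − 2·6^n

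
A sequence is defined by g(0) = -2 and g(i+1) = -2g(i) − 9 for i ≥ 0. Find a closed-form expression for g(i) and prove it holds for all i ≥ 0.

Claim: g(i) = (-2)^i − 3.

Base case: g(0) = -2, and (-2)^0 − 3 = 1 − 3 = -2.
Assume g(r) = (-2)^r − 3 for some r ≥ 0.
Then g(r+1) = -2g(r) − 9 = -2·((-2)^r − 3) − 9 = -2·(-2)^r + 6 − 9 = (-2)^{r+1} − 3.
This completes the inductive step, so g(i) = (-2)^i − 3 for all i ≥ 0.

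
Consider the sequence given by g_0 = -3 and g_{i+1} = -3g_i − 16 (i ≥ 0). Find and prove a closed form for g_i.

Claim: g_i = (-3)^i − 4.

Base case: g_0 = -3, and (-3)^0 − 4 = 1 − 4 = -3.
Assume g_r = (-3)^r − 4 for some r ≥ 0.
Then g_{r+1} = -3g_r − 16 = -3·((-3)^r − 4) − 16 = -3·(-3)^r + 12 − 16 = (-3)^{r+1} − 4.
So the formula holds for r+1, and by induction g_i = (-3)^i − 4 for all i ≥ 0.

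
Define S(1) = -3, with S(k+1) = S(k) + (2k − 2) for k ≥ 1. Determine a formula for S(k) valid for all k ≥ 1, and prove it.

Claim: S(k) = k^2 − 3k − 1.

Base case: S(1) = -3, and 1^2 − 3·1 − 1 = -3.
Assume S(r) = r^2 − 3r − 1.
Then S(r+1) = S(r) + (2r − 2) = (r^2 − 3r − 1) + (2r − 2) = r^2 − r − 3,
and (r+1)^2 − 3·(r+1) − 1 = r^2 − r − 3.
By induction, S(k) = k^2 − 3k − 1 for all k ≥ 1.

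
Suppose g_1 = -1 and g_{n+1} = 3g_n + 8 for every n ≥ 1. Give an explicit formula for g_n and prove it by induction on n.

Claim: g_n = 3^n − 4.

Base case: g_1 = -1, and 3^1 − 4 = 3 − 4 = -1.
Assume g_k = 3^k − 4 for some k ≥ 1.
Then g_{k+1} = 3g_k + 8 = 3·(3^k − 4) + 8 = 3^{k+1} − 12 + 8 = 3^{k+1} − 4.
Hence g_n = 3^n − 4 for every n ≥ 1, by induction.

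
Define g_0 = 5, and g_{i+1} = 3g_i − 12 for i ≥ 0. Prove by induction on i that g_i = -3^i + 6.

Base case: g_0 = 5, and -3^0 + 6 = -1 + 6 = 5.
Assume g_m = -3^m + 6 for some m ≥ 0.
Then g_{m+1} = 3g_m − 12 = 3·(-3^m + 6) − 12 = -3^{m+1} + 18 − 12 = -3^{m+1} + 6.
By induction, g_i = -3^i + 6 for all i ≥ 0.

g_i = -3^i + 6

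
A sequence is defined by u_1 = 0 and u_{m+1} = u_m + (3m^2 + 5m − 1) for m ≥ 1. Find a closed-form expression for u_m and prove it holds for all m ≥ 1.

Claim: u_m = m^3 + m^2 − 3m + 1.

Base case: u_1 = 0, and 1^3 + 1^2 − 3·1 + 1 = 0.
Assume u_r = r^3 + r^2 − 3r + 1.
Then u_{r+1} = u_r + (3r^2 + 5r − 1) = (r^3 + r^2 − 3r + 1) + (3r^2 + 5r − 1) = r^3 + 4r^2 + 2r,
and (r+1)^3 + (r+1)^2 − 3·(r+1) + 1 = r^3 + 4r^2 + 2r.
By induction, u_m = m^3 + m^2 − 3m + 1 for all m ≥ 1.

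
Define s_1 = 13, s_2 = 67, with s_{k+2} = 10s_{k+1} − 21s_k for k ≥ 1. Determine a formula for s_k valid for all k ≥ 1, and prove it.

Claim: s_k = 2·3^k + 7^k.

Base cases: s_1 = 13 and 2·3^1 + 7^1 = 13; s_2 = 67 and 2·3^2 + 7^2 = 67.
Assume s_j = 2·3^j + 7^j for all 1 ≤ j ≤ m, where m ≥ 2.
Then s_{m+1} = 10s_m − 21s_{m−1} = 10·(2·3^m + 7^m) − 21·(2·3^{m−1} + 7^{m−1}) = 2·(10·3 − 21)3^{m−1} + (10·7 − 21)7^{m−1} = 18·3^{m−1} + 49·7^{m−1} = 2·3^{m+1} + 7^{m+1}.
So the formula holds for m+1, and by strong induction s_k = 2·3^k + 7^k for all k ≥ 1.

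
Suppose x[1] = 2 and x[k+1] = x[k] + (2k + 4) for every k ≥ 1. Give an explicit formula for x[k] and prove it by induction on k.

Claim: x[k] = k^2 + 3k − 2.

Base case: x[1] = 2, and 1^2 + 3·1 − 2 = 2.
Assume x[j] = j^2 + 3j − 2.
Then x[j+1] = x[j] + (2j + 4) = (j^2 + 3j − 2) + (2j + 4) = j^2 + 5j + 2,
and (j+1)^2 + 3·(j+1) − 2 = j^2 + 5j + 2.
This completes the inductive step, so x[k] = k^2 + 3k − 2 for all k ≥ 1.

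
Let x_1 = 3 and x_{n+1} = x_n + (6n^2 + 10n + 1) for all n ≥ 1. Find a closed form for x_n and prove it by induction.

Claim: x_n = 2n^3 + 2n^2 − 3n + 2.

Base case: x_1 = 3, and 2·1^3 + 2·1^2 − 3·1 + 2 = 3.
Assume x_r = 2r^3 + 2r^2 − 3r + 2.
Then x_{r+1} = x_r + (6r^2 + 10r + 1) = (2r^3 + 2r^2 − 3r + 2) + (6r^2 + 10r + 1) = 2r^3 + 8r^2 + 7r + 3,
and 2·(r+1)^3 + 2·(r+1)^2 − 3·(r+1) + 2 = 2r^3 + 8r^2 + 7r + 3.
This completes the inductive step, so x_n = 2n^3 + 2n^2 − 3n + 2 for all n ≥ 1.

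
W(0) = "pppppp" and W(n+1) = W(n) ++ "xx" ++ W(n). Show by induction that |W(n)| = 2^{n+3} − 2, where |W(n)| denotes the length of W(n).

Base case: |W(0)| = 6, and 2^{0+3} − 2 = 6.
Assume |W(r)| = 2^{r+3} − 2.
Then |W(r+1)| = |W(r)| + 2 + |W(r)| = 2|W(r)| + 2 = 2(2^{r+3} − 2) + 2 = 2^{r+1+3} − 4 + 2 = 2^{r+1+3} − 2.
By induction, |W(n)| = 2^{n+3} − 2 for all n ≥ 0.

|W(n)| = 2^{n+3} − 2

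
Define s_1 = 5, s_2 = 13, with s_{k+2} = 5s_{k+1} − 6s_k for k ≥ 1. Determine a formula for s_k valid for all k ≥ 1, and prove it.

Claim: s_k = 2^k + 3^k.

Base cases: s_1 = 5 and 2^1 + 3^1 = 5; s_2 = 13 and 2^2 + 3^2 = 13.
Assume s_j = 2^j + 3^j for all 1 ≤ j ≤ m, where m ≥ 2.
Then s_{m+1} = 5s_m − 6s_{m−1} = 5·(2^m + 3^m) − 6·(2^{m−1} + 3^{m−1}) = (5·2 − 6)2^{m−1} + (5·3 − 6)3^{m−1} = 4·2^{m−1} + 9·3^{m−1} = 2^{m+1} + 3^{m+1}.
This completes the inductive step, so s_k = 2^k + 3^k for all k ≥ 1.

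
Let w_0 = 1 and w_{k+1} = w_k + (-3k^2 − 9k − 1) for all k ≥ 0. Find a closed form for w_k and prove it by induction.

Claim: w_k = -k^3 − 3k^2 + 3k + 1.

Base case: w_0 = 1, and -0^3 − 3·0^2 + 3·0 + 1 = 1.
Assume w_r = -r^3 − 3r^2 + 3r + 1.
Then w_{r+1} = w_r + (-3r^2 − 9r − 1) = (-r^3 − 3r^2 + 3r + 1) + (-3r^2 − 9r − 1) = -r^3 − 6r^2 − 6r,
and -(r+1)^3 − 3·(r+1)^2 + 3·(r+1) + 1 = -r^3 − 6r^2 − 6r.
By induction, w_k = -k^3 − 3k^2 + 3k + 1 for all k ≥ 0.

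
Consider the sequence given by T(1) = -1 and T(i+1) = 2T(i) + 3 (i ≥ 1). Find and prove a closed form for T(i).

Claim: T(i) = 2^i − 3.

Base case: T(1) = -1, and 2^1 − 3 = 2 − 3 = -1.
Assume T(m) = 2^m − 3 for some m ≥ 1.
Then T(m+1) = 2T(m) + 3 = 2·(2^m − 3) + 3 = 2^{m+1} − 6 + 3 = 2^{m+1} − 3.
So the formula holds for m+1, and by induction T(i) = 2^i − 3 for all i ≥ 1.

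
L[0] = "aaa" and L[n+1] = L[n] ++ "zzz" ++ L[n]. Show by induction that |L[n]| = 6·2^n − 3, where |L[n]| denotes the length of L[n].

Base case: |L[0]| = 3, and 6·2^0 − 3 = 3.
Assume |L[k]| = 6·2^k − 3.
Then |L[k+1]| = |L[k]| + 3 + |L[k]| = 2|L[k]| + 3 = 2(6·2^k − 3) + 3 = 6·2^{k+1} − 6 + 3 = 6·2^{k+1} − 3.
Hence |L[n]| = 6·2^n − 3 for every n ≥ 0, by induction.

|L[n]| = 6·2^n − 3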